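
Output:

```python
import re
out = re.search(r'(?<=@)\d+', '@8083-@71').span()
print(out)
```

(1, 5)

Because the assertion is zero-width, the text it checks is not consumed and won't appear in the result.
Unlike `match`, `search` isn't anchored — it looks for the pattern anywhere in the string.
The match spans [1:5] → '8083'.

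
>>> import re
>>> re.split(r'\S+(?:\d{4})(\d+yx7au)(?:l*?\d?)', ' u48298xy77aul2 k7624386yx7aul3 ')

Pattern: one or more of a non-whitespace character; then exactly 4 of a digit (non-capturing group); then one or more of a digit, then the literal 'yx7', then the literal 'au' (captured); then zero or more of a literal 'l' (lazy), then optionally a digit (non-capturing group).
Matches to split on: at [16:29] → 'k7624386yx7au'.
Because the pattern has a capturing group, `split` also inserts each captured text between the pieces.

[' u48298xy77aul2 ', '6yx7au', 'l3 ']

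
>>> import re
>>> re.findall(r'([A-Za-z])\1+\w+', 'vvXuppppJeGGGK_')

['v']

`\1` has to match the exact text group 1 already captured.
With a single group, `findall` returns only what that group captured — 1 item.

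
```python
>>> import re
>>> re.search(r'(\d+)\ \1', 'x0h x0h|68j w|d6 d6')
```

`\1` has to match the exact text group 1 already captured.
Here nothing in the string fits, so the call returns None.

None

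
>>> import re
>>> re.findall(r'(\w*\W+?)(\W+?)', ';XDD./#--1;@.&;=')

Because the quantifier is non-greedy, it stops expanding at the earliest point where the rest of the pattern can succeed.
`findall` packs the 2 group values into a tuple for every match.

[('XDD.', '/'), ('#', '-'), ('1;', '@'), ('.', '&'), (';', '=')]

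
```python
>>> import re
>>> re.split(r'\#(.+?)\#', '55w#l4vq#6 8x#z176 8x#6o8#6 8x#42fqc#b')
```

A non-greedy quantifier consumes as few characters as it can — just enough that the remainder of the pattern still matches from where it stops; whatever follows it matches normally.
Because the pattern has a capturing group, `split` also inserts each captured text between the pieces.

['55w', 'l4vq', '6 8x', 'z176 8x', '6o8', '6 8x', '42fqc#b']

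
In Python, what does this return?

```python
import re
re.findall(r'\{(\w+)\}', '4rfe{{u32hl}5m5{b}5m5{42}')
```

['u32hl', 'b', '42']

With a single group, `findall` returns only what that group captured — 3 items.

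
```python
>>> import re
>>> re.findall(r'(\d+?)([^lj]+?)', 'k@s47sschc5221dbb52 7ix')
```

[('4', '7'), ('5', '2'), ('2', '1'), ('5', '2'), ('7', 'i')]

Because the quantifier is non-greedy, it stops expanding at the earliest point where the rest of the pattern can succeed.
2 groups means each result is a tuple of 2 captured strings — 5 here.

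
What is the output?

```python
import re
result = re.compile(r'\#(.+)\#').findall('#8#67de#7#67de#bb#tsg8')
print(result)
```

['8#67de#7#67de#bb']

Because there's exactly one group, `findall` drops the full match and keeps group 1 from the one hit.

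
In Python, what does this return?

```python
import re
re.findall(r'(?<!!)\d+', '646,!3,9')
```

['646', '9']

`(?!…)`/`(?<!…)` only lets a position through if the neighbouring text does NOT match; no characters are consumed.
Scanning left to right: at [0:3] → '646'; at [7:8] → '9'.
`findall` yields the raw match text (2 of them) because the pattern has no groups.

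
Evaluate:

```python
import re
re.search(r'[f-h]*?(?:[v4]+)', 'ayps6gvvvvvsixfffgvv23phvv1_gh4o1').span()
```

(5, 11)

This matches zero or more of a character in [f-h] (lazy); then one or more of one of [v4] (non-capturing group).
The match spans [5:11] → 'gvvvvv'.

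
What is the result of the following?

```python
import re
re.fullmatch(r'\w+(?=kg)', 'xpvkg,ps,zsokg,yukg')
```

The positive lookaround only admits positions where the adjacent text matches; those characters stay outside the span.
`re.fullmatch` is like wrapping the pattern in `^…$` (in single-line mode).
Here the string isn't matched end-to-end, so the call returns None.

None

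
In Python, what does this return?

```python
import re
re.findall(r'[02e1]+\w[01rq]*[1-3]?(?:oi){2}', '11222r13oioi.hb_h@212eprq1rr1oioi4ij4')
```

Since nothing is captured, `findall` lists the 2 matched substrings directly.

['11222r13oioi', '212eprq1rr1oioi']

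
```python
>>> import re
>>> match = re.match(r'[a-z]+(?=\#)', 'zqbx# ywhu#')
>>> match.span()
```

(0, 4)

Because the assertion is zero-width, the text it checks is not consumed and won't appear in the result.
With `match`, the pattern is implicitly anchored at the beginning.
The match spans [0:4] → 'zqbx'.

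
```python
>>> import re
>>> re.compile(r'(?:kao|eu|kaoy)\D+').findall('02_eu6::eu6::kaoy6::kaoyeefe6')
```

Scanning left to right: at [13:17] → 'kaoy'; at [20:28] → 'kaoyeefe'.
No capturing groups, so `findall` returns the 2 full match strings.

['kaoy', 'kaoyeefe']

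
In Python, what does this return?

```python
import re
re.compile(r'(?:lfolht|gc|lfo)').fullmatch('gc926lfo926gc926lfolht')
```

None

`re.fullmatch` is like wrapping the pattern in `^…$` (in single-line mode).
Here there's no way to consume every character, so the call returns None.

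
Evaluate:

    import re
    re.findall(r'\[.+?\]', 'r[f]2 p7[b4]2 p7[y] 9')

['[f]', '[b4]', '[y]']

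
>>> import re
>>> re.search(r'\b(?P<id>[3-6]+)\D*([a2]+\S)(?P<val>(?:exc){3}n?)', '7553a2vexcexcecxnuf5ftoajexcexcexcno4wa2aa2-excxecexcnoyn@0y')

Pattern: a word boundary (`\b`, zero-width); then one or more of a character in [3-6] (captured as 'id'); then zero or more of a non-digit; then one or more of one of [a2], then a non-whitespace character (captured); then the literal 'exc' repeated 3 times, then optionally the literal 'n' (captured as 'val').
Unlike `match`, `search` isn't anchored — it looks for the pattern anywhere in the string.
Here the pattern never matches, so the call returns None.

None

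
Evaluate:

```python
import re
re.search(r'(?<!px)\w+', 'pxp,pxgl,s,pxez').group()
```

The negative lookahead/lookbehind blocks any match where the forbidden context is present.
The match spans [0:3] → 'pxp'.

'pxp'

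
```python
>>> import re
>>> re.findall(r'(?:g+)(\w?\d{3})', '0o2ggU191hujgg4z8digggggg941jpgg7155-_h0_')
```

['U191', '941', '7155']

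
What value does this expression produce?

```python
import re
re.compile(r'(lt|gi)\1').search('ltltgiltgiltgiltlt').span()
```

(0, 4)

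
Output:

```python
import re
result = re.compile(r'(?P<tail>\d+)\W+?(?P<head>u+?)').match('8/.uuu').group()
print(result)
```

8/.u

Pattern: one or more of a digit (captured as 'tail'); then one or more of a non-word character (lazy); then one or more of a literal 'u' (lazy) (captured as 'head').
With `match`, the pattern is implicitly anchored at the beginning.
The match spans [0:4] → '8/.u'.
Captured: group 1 = '8', group 2 = 'u'.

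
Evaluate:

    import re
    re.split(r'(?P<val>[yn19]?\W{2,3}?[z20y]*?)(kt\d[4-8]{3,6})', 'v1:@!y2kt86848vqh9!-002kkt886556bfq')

['v', '1:@!y2', 'kt86848', 'vqh9!-002kkt886556bfq']

The group in the pattern means `split` returns the separators' captures alongside the pieces.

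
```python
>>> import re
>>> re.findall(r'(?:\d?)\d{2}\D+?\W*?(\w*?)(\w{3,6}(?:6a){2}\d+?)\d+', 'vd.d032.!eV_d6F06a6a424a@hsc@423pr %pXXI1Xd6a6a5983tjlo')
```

[('e', 'V_d6F06a6a4'), ('p', 'XXI1Xd6a6a5')]

This matches optionally a digit (non-capturing group); then exactly 2 of a digit, then one or more of a non-digit (lazy), then zero or more of a non-word character (lazy); then zero or more of a word character (lazy) (captured); then 3 to 6 of a word character, then the literal '6a' repeated 2 times, then one or more of a digit (lazy) (captured); then one or more of a digit.
Walking the string: at [4:23] match '032.!eV_d6F06a6a424', groups = ('e', 'V_d6F06a6a4'); at [29:51] match '423pr %pXXI1Xd6a6a5983', groups = ('p', 'XXI1Xd6a6a5').
Multiple groups make `findall` return tuples — one 2-tuple for each match.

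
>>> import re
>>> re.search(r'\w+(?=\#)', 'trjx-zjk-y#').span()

The positive lookaround only admits positions where the adjacent text matches; those characters stay outside the span.
Unlike `match`, `search` isn't anchored — it looks for the pattern anywhere in the string.
The match spans [9:10] → 'y'.

(9, 10)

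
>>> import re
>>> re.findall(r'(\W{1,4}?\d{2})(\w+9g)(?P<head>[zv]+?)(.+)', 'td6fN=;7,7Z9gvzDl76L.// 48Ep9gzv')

[('.// 48', 'Ep9g', 'z', 'v')]

The pattern matches 1 to 4 of a non-word character (lazy), then exactly 2 of a digit (captured); then one or more of a word character, then the literal '9g' (captured); then one or more of one of [zv] (lazy) (captured as 'head'); then one or more of any character (captured).
Scanning left to right: at [20:32] match '.// 48Ep9gzv', groups = ('.// 48', 'Ep9g', 'z', 'v').
Multiple groups make `findall` return tuples — one 4-tuple for the one match.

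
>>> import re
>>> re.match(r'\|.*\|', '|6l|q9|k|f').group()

'|6l|q9|k|'

With `match`, the pattern is implicitly anchored at the beginning.
The match spans [0:9] → '|6l|q9|k|'.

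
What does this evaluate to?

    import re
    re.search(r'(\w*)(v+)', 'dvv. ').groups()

('dv', 'v')

The match spans [0:3] → 'dvv'.
Captured: group 1 = 'dv', group 2 = 'v'.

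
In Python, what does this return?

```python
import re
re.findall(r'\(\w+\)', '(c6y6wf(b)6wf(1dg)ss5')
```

Walking the string: at [7:10] → '(b)'; at [13:18] → '(1dg)'.
Since nothing is captured, `findall` lists the 2 matched substrings directly.

['(b)', '(1dg)']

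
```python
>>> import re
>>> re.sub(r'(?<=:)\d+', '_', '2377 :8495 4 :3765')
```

'2377 :_ 4 :_'

The `(?=…)`/`(?<=…)` assertion just peeks at neighbouring text; it doesn't advance the match position.
Every occurrence is swapped for '_'.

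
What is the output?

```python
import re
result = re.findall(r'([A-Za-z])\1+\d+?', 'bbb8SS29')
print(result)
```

['b', 'S']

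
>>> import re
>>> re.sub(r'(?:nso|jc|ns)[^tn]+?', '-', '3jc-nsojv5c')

'3--v5c'

`|` is ordered: at each position the engine commits to the first alternative that works.
Matches: at [1:4] → 'jc-'; at [4:8] → 'nsoj'.
Each match is replaced by '-'.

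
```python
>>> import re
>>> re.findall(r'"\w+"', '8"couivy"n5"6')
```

With no groups in the pattern, `findall` gives back each whole match — 1 here.

['"couivy"']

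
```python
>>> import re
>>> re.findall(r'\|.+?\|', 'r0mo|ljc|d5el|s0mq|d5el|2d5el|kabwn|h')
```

Because the quantifier is non-greedy, it stops expanding at the earliest point where the rest of the pattern can succeed.
No capturing groups, so `findall` returns the 3 full match strings.

['|ljc|', '|s0mq|', '|2d5el|']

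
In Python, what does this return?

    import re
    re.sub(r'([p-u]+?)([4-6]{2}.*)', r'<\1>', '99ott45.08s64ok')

Pattern: one or more of a character in [p-u] (lazy) (captured); then exactly 2 of a character in [4-6], then zero or more of any character (captured).
Matches: at [3:15] → 'tt45.08s64ok'.
The replacement refers to a captured group, so each match is rewritten using its own captured text.

'99o<tt>'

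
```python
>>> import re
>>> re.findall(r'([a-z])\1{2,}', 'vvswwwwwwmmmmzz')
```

['w', 'm']

A backreference is literal: `\1` must see the identical characters the first group matched.
Walking the string: at [3:9] match 'wwwwww', group 1 = 'w'; at [9:13] match 'mmmm', group 1 = 'm'.
`findall` collects group 1 from each match (2 total).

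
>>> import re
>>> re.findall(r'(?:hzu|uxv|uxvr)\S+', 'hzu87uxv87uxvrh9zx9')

Walking the string: at [0:19] → 'hzu87uxv87uxvrh9zx9'.
With no groups in the pattern, `findall` gives back each whole match — 1 here.

['hzu87uxv87uxvrh9zx9']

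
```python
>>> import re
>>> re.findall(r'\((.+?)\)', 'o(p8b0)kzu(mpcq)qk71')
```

['p8b0', 'mpcq']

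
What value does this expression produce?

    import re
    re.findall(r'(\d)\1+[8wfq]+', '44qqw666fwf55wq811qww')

['4', '6', '5', '1']

After group 1 captures some text, `\1` only succeeds where that same text appears again.
Because there's exactly one group, `findall` drops the full match and keeps group 1 from each hit.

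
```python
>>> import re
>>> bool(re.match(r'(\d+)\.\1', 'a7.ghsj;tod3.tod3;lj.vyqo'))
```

`match` is anchored at position 0; if the pattern doesn't fit there, it returns None.
Here position 0 doesn't satisfy it, so the call returns None, and `bool(None)` is False.

False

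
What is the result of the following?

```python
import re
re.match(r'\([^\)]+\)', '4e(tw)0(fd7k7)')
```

None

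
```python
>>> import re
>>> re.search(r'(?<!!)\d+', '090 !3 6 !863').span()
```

`(?!…)`/`(?<!…)` only lets a position through if the neighbouring text does NOT match; no characters are consumed.
`re.search` tries every starting position until one works.
The match spans [0:3] → '090'.

(0, 3)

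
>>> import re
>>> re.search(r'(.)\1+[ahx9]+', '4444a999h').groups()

The match spans [0:9] → '4444a999h'.
Captured: group 1 = '4'.

('4',)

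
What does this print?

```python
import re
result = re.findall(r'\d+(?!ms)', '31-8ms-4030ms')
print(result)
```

['31', '403']

Because the assertion is negative and zero-width, positions next to the forbidden text are skipped.
With no groups in the pattern, `findall` gives back each whole match — 2 here.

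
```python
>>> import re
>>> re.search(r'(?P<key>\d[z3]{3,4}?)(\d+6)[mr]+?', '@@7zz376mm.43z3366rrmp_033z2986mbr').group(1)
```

Pattern: a digit, then 3 to 4 of one of [z3] (lazy) (captured as 'key'); then one or more of a digit, then a literal '6' (captured); then one or more of one of [mr] (lazy).
The `?` after the quantifier makes it lazy — it takes as little as possible before letting the rest of the pattern try.
`re.search` scans for the first position where the pattern succeeds.
The match spans [2:9] → '7zz376m'.
Captured: group 1 = '7zz3', group 2 = '76'.

'7zz3'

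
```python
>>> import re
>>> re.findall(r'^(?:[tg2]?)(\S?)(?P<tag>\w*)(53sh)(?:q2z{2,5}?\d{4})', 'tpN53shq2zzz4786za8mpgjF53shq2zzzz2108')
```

[('p', 'N53shq2zzz4786za8mpgjF', '53sh')]

The pattern matches anchored at the start of the string; then optionally one of [tg2] (non-capturing group); then optionally a non-whitespace character (captured); then zero or more of a word character (captured as 'tag'); then the literal '5', then the literal '3sh' (captured); then the literal 'q2', then 2 to 5 of a literal 'z' (lazy), then exactly 4 of a digit (non-capturing group).
Walking the string: at [0:38] match 'tpN53shq2zzz4786za8mpgjF53shq2zzzz2108', groups = ('p', 'N53shq2zzz4786za8mpgjF', '53sh').
`findall` packs the 3 group values into a tuple for every match.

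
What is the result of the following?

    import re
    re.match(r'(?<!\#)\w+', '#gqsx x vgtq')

Because the assertion is negative and zero-width, positions next to the forbidden text are skipped.
`match` is anchored at position 0; if the pattern doesn't fit there, it returns None.
Here the string doesn't start with a match, so the call returns None.

None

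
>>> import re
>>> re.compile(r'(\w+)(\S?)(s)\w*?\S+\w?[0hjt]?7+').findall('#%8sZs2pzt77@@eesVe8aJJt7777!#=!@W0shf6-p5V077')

This matches one or more of a word character (captured); then optionally a non-whitespace character (captured); then a literal 's' (captured); then zero or more of a word character (lazy), then one or more of a non-whitespace character; then optionally a word character, then optionally one of [0hjt], then one or more of a literal '7'.
Scanning left to right: at [2:46] match '8sZs2pzt77@@eesVe8aJJt7777!#=!@W0shf6-p5V077', groups = ('8sZ', '', 's').
`findall` packs the 3 group values into a tuple for every match.

[('8sZ', '', 's')]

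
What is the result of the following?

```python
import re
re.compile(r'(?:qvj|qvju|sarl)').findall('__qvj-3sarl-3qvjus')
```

['qvj', 'sarl', 'qvj']

Branches in `(...|...)` are attempted left-to-right; the first branch that allows the whole pattern to succeed is taken.
Walking the string: at [2:5] → 'qvj'; at [7:11] → 'sarl'; at [13:16] → 'qvj'.
Since nothing is captured, `findall` lists the 3 matched substrings directly.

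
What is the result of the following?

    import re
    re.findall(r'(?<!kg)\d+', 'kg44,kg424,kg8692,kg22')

The negative lookahead/lookbehind blocks any match where the forbidden context is present.
Scanning left to right: at [3:4] → '4'; at [8:10] → '24'; at [14:17] → '692'; at [21:22] → '2'.
Since nothing is captured, `findall` lists the 4 matched substrings directly.

['4', '24', '692', '2']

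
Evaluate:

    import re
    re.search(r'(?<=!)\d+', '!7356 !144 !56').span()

(1, 5)

The positive lookaround only admits positions where the adjacent text matches; those characters stay outside the span.
The match spans [1:5] → '7356'.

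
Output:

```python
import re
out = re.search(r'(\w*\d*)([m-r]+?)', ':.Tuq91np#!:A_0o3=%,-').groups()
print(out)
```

('Tuq91n', 'p')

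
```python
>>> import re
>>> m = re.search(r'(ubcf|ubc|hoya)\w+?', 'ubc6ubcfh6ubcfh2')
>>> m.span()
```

`search` walks the string left to right and returns the first match it finds.
The match spans [0:4] → 'ubc6'.
Captured: group 1 = 'ubc'.

(0, 4)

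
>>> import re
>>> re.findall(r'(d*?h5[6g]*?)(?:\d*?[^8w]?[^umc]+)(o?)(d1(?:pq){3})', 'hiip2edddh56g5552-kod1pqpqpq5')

[('dddh5', '', 'd1pqpqpq')]

This matches zero or more of the literal 'd' (lazy), then the literal 'h5', then zero or more of one of [6g] (lazy) (captured); then zero or more of a digit (lazy), then optionally any character except [8w], then one or more of any character except [umc] (non-capturing group); then optionally a literal 'o' (captured); then the literal 'd1', then the literal 'pq' repeated 3 times (captured).
The `?` after the quantifier makes it lazy — it takes as little as possible before letting the rest of the pattern try.
Scanning left to right: at [6:28] match 'dddh56g5552-kod1pqpqpq', groups = ('dddh5', '', 'd1pqpqpq').
With 3 capturing groups, `findall` returns a 3-tuple per match.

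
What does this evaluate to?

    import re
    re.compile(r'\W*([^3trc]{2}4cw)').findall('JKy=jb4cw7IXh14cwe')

['jb4cw', 'h14cw']

Pattern: zero or more of a non-word character; then exactly 2 of any character except [3trc], then the literal '4cw' (captured).
Walking the string: at [3:9] match '=jb4cw', group 1 = 'jb4cw'; at [12:17] match 'h14cw', group 1 = 'h14cw'.
One capturing group, so `findall` returns just the captured substring from each match — 2 in all.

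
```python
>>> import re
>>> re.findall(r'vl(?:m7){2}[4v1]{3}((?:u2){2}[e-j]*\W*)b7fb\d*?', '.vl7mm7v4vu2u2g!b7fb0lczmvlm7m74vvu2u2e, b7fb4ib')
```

This matches the literal 'vl', then the literal 'm7' repeated 2 times, then exactly 3 of one of [4v1]; then the literal 'u2' repeated 2 times, then zero or more of a character in [e-j], then zero or more of a non-word character (captured); then the literal 'b7', then the literal 'fb', then zero or more of a digit (lazy).
With a single group, `findall` returns only what that group captured — 1 item.

['u2u2e, ']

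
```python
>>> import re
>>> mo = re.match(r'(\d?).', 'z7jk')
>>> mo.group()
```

The pattern matches optionally a digit (captured); then any character.
`match` is anchored at position 0; if the pattern doesn't fit there, it returns None.
The match spans [0:1] → 'z'.
Captured: group 1 = ''.

'z'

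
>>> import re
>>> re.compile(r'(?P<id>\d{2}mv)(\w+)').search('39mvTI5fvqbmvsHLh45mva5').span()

(0, 23)

Pattern: exactly 2 of a digit, then the literal 'mv' (captured as 'id'); then one or more of a word character (captured).
`search` walks the string left to right and returns the first match it finds.
The match spans [0:23] → '39mvTI5fvqbmvsHLh45mva5'.
Captured: group 1 = '39mv', group 2 = 'TI5fvqbmvsHLh45mva5'.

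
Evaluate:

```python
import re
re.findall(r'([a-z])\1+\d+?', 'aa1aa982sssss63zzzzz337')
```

`\1` has to match the exact text group 1 already captured.
Because there's exactly one group, `findall` drops the full match and keeps group 1 from each hit.

['a', 'a', 's', 'z']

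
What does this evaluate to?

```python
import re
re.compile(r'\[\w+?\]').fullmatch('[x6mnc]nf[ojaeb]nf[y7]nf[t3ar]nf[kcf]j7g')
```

`fullmatch` succeeds only if the pattern covers the string from start to end.
Here the pattern can't cover the whole string, so the call returns None.

None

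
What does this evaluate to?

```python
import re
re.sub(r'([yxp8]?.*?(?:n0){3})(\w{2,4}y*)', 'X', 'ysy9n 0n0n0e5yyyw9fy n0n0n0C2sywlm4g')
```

'Xwlm4g'

The pattern matches optionally one of [yxp8], then zero or more of any character (lazy), then the literal 'n0' repeated 3 times (captured); then 2 to 4 of a word character, then zero or more of a literal 'y' (captured).
Matches: at [0:31] → 'ysy9n 0n0n0e5yyyw9fy n0n0n0C2sy'.
Each match is replaced by 'X'.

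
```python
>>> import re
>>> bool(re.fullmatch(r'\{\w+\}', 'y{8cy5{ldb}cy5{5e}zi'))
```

False

`re.fullmatch` is like wrapping the pattern in `^…$` (in single-line mode).
Here there's no way to consume every character, so the call returns None, and `bool(None)` is False.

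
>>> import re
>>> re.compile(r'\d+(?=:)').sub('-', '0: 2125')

'-: 2125'

The `(?=…)`/`(?<=…)` assertion just peeks at neighbouring text; it doesn't advance the match position.
Every occurrence is swapped for '-'.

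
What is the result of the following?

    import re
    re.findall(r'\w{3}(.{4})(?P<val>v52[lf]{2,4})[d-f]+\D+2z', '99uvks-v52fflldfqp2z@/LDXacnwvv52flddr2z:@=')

[('vks-', 'v52ffll'), ('cnwv', 'v52fl')]

The pattern matches exactly 3 of a word character; then exactly 4 of any character (captured); then the literal 'v52', then 2 to 4 of one of [lf] (captured as 'val'); then one or more of a character in [d-f]; then one or more of a non-digit, then the literal '2z'.
Walking the string: at [0:20] match '99uvks-v52fflldfqp2z', groups = ('vks-', 'v52ffll'); at [23:40] match 'DXacnwvv52flddr2z', groups = ('cnwv', 'v52fl').
Multiple groups make `findall` return tuples — one 2-tuple for each match.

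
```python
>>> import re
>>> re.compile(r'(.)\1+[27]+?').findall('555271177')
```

['5', '1']

`\1` has to match the exact text group 1 already captured.
Walking the string: at [0:4] match '5552', group 1 = '5'; at [5:8] match '117', group 1 = '1'.
One capturing group, so `findall` returns just the captured substring from each match — 2 in all.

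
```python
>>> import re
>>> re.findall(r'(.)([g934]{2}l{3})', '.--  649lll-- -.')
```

[('6', '49lll')]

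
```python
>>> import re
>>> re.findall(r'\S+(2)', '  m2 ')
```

['2']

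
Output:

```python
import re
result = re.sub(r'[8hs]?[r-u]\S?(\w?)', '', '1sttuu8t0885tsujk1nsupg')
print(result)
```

10885jk1n

This matches optionally one of [8hs], then a character in [r-u], then optionally a non-whitespace character; then optionally a word character (captured).
`sub` substitutes '' at each match site.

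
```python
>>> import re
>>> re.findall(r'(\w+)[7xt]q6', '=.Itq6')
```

['I']

This matches one or more of a word character (captured); then one of [7xt], then the literal 'q6'.
Walking the string: at [2:6] match 'Itq6', group 1 = 'I'.
One capturing group, so `findall` returns just the captured substring from the one match — 1 in all.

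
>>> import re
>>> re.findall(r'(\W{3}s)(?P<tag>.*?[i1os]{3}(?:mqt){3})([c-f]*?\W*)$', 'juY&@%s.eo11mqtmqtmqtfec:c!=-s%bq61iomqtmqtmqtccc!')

[('&@%s', '.eo11mqtmqtmqtfec:c!=-s%bq61iomqtmqtmqt', 'ccc!')]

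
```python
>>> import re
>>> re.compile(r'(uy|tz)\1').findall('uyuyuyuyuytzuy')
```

['uy', 'uy']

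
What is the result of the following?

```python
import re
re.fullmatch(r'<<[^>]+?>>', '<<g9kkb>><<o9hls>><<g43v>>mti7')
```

`fullmatch` succeeds only if the pattern covers the string from start to end.
Here the string isn't matched end-to-end, so the call returns None.

None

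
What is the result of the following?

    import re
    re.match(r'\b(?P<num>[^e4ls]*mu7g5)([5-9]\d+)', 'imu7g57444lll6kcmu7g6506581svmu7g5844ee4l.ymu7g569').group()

'imu7g57444'

`re.match` won't scan ahead — the pattern has to work from the very first character.
The match spans [0:10] → 'imu7g57444'.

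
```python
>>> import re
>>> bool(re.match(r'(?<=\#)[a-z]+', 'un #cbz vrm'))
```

Lookahead/lookbehind check context without consuming it, so the matched span excludes the asserted characters.
`match` is anchored at position 0; if the pattern doesn't fit there, it returns None.
Here the string doesn't start with a match, so the call returns None, and `bool(None)` is False.

False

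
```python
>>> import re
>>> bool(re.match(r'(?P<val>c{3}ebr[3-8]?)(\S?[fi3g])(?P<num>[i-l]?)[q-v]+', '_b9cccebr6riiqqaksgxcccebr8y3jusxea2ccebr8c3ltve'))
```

This matches exactly 3 of a literal 'c', then the literal 'ebr', then optionally a character in [3-8] (captured as 'val'); then optionally a non-whitespace character, then one of [fi3g] (captured); then optionally a character in [i-l] (captured as 'num'); then one or more of a character in [q-v].
With `match`, the pattern is implicitly anchored at the beginning.
Here position 0 doesn't satisfy it, so the call returns None, and `bool(None)` is False.

False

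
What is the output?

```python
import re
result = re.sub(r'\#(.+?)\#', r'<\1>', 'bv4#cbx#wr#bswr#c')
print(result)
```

bv4<cbx>wr<bswr>c

With the lazy modifier that quantifier settles for the fewest repetitions that let the rest of the pattern succeed (the atoms after it are unaffected and can still be greedy).
Matches: at [3:8] → '#cbx#'; at [10:16] → '#bswr#'.
`\1` in the replacement pulls in group 1's text for each match.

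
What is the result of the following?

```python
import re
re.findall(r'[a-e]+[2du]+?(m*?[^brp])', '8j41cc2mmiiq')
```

Pattern: one or more of a character in [a-e], then one or more of one of [2du] (lazy); then zero or more of a literal 'm' (lazy), then any character except [brp] (captured).
Scanning left to right: at [4:8] match 'cc2m', group 1 = 'm'.
Because there's exactly one group, `findall` drops the full match and keeps group 1 from the one hit.

['m']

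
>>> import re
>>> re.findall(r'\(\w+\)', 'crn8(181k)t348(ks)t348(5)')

['(181k)', '(ks)', '(5)']

`findall` yields the raw match text (3 of them) because the pattern has no groups.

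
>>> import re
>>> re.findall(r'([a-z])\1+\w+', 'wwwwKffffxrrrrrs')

['w']

`\1` has to match the exact text group 1 already captured.
Walking the string: at [0:16] match 'wwwwKffffxrrrrrs', group 1 = 'w'.
Because there's exactly one group, `findall` drops the full match and keeps group 1 from the one hit.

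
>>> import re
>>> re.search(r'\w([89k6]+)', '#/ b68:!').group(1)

'68'

Pattern: a word character; then one or more of one of [89k6] (captured).
`re.search` scans for the first position where the pattern succeeds.
The match spans [3:6] → 'b68'.
Captured: group 1 = '68'.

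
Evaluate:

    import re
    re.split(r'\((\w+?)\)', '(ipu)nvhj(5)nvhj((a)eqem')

Matches to split on: at [0:5] → '(ipu)'; at [9:12] → '(5)'; at [17:20] → '(a)'.
`re.split` interleaves the captured-group text with the surrounding fragments.

['', 'ipu', 'nvhj', '5', 'nvhj(', 'a', 'eqem']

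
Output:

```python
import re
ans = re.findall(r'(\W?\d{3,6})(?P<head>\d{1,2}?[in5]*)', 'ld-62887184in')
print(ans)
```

[('-628871', '8')]

This matches optionally a non-word character, then 3 to 6 of a digit (captured); then 1 to 2 of a digit (lazy), then zero or more of one of [in5] (captured as 'head').
Walking the string: at [2:10] match '-6288718', groups = ('-628871', '8').
`findall` packs the 2 group values into a tuple for every match.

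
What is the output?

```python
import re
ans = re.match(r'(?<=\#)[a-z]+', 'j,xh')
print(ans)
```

None

`re.match` won't scan ahead — the pattern has to work from the very first character.
Here the string doesn't start with a match, so the call returns None.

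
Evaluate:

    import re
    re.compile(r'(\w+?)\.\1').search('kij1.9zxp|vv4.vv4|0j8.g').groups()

`\1` is not a pattern — it's the concrete string captured by group 1, re-applied verbatim.
`re.search` tries every starting position until one works.
The match spans [10:17] → 'vv4.vv4'.
Captured: group 1 = 'vv4'.

('vv4',)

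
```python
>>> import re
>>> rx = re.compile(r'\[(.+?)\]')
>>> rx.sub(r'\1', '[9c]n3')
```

The replacement refers to a captured group, so each match is rewritten using its own captured text.

'9cn3'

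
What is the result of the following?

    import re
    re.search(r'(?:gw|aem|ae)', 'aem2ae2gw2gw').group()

The regex engine tests alternatives in the order written; an earlier branch that matches wins even if a later one would match more.
`re.search` tries every starting position until one works.
The match spans [0:3] → 'aem'.

'aem'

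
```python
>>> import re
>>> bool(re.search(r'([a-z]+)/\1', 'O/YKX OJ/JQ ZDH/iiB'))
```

False

`\1` is not a pattern — it's the concrete string captured by group 1, re-applied verbatim.
Here nothing in the string fits, so the call returns None, and `bool(None)` is False.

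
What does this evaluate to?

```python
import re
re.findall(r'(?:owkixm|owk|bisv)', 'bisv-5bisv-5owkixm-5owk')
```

['bisv', 'bisv', 'owkixm', 'owk']

Alternation tries branches left to right and keeps the first one that lets the overall match succeed at that position.
Since nothing is captured, `findall` lists the 4 matched substrings directly.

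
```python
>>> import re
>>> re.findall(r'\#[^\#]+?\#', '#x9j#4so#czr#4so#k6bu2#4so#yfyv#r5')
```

['#x9j#', '#czr#', '#k6bu2#', '#yfyv#']

Scanning left to right: at [0:5] → '#x9j#'; at [8:13] → '#czr#'; at [16:23] → '#k6bu2#'; at [26:32] → '#yfyv#'.
Since nothing is captured, `findall` lists the 4 matched substrings directly.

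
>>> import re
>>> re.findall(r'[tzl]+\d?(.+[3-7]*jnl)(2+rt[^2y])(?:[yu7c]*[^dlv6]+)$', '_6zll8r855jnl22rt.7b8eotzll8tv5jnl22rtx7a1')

Pattern: one or more of one of [tzl], then optionally a digit; then one or more of any character, then zero or more of a character in [3-7], then the literal 'jnl' (captured); then one or more of a literal '2', then the literal 'rt', then any character except [2y] (captured); then zero or more of one of [yu7c], then one or more of any character except [dlv6] (non-capturing group); then anchored at the end.
Multiple groups make `findall` return tuples — one 2-tuple for the one match.

[('r855jnl22rt.7b8eotzll8tv5jnl', '22rtx')]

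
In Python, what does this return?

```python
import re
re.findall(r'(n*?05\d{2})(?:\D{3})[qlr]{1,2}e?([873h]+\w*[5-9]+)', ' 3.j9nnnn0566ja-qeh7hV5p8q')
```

Pattern: zero or more of the literal 'n' (lazy), then the literal '05', then exactly 2 of a digit (captured); then exactly 3 of a non-digit (non-capturing group); then 1 to 2 of one of [qlr], then optionally a literal 'e'; then one or more of one of [873h], then zero or more of a word character, then one or more of a character in [5-9] (captured).
2 groups means the one result is a tuple of 2 captured strings — 1 here.

[('nnnn0566', 'h7hV5p8')]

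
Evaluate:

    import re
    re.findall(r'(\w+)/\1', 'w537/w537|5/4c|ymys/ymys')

The backreference `\1` re-matches whatever the first group consumed, character for character.
Because there's exactly one group, `findall` drops the full match and keeps group 1 from each hit.

['w537', 'ymys']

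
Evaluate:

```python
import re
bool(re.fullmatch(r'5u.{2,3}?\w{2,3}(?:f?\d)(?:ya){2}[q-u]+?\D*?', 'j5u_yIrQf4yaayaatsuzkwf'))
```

False

This matches the literal '5u', then 2 to 3 of any character (lazy), then 2 to 3 of a word character; then optionally the literal 'f', then a digit (non-capturing group); then the literal 'ya' repeated 2 times, then one or more of a character in [q-u] (lazy), then zero or more of a non-digit (lazy).
`re.fullmatch` requires the pattern to consume the entire string.
Here the string isn't matched end-to-end, so the call returns None, and `bool(None)` is False.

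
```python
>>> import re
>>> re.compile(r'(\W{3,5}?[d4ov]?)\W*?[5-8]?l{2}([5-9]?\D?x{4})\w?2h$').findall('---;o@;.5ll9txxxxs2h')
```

[('---;o', '9txxxx')]

With 2 capturing groups, `findall` returns a 2-tuple per match.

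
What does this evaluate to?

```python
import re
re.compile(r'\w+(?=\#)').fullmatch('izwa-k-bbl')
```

The `(?=…)`/`(?<=…)` assertion just peeks at neighbouring text; it doesn't advance the match position.
`re.fullmatch` is like wrapping the pattern in `^…$` (in single-line mode).
Here the pattern can't cover the whole string, so the call returns None.

None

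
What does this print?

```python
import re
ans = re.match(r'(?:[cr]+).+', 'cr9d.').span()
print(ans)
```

(0, 5)

`match` is anchored at position 0; if the pattern doesn't fit there, it returns None.
The match spans [0:5] → 'cr9d.'.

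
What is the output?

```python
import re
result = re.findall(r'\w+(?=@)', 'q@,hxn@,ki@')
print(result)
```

['q', 'hxn', 'ki']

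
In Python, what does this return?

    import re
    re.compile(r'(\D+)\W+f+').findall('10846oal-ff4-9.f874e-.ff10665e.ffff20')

The pattern matches one or more of a non-digit (captured); then one or more of a non-word character, then one or more of the literal 'f'.
Walking the string: at [5:11] match 'oal-ff', group 1 = 'oal'; at [19:24] match 'e-.ff', group 1 = 'e-'; at [29:35] match 'e.ffff', group 1 = 'e'.
`findall` collects group 1 from each match (3 total).

['oal', 'e-', 'e']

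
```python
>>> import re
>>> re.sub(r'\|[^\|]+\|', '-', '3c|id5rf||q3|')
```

'3c--'

Matches: at [2:9] → '|id5rf|'; at [9:13] → '|q3|'.
Each match is replaced by '-'.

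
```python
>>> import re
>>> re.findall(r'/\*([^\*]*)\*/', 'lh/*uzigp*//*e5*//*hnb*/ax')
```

['uzigp', 'e5', 'hnb']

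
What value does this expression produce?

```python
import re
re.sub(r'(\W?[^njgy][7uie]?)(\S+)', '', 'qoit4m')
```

This matches optionally a non-word character, then any character except [njgy], then optionally one of [7uie] (captured); then one or more of a non-whitespace character (captured).
Matches: at [0:6] → 'qoit4m'.
Every occurrence is swapped for ''.

''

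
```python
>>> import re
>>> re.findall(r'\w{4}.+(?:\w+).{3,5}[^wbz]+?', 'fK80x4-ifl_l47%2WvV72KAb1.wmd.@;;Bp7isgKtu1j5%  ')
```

This matches exactly 4 of a word character, then one or more of any character; then one or more of a word character (non-capturing group); then 3 to 5 of any character, then one or more of any character except [wbz] (lazy).
With no groups in the pattern, `findall` gives back each whole match — 1 here.

['fK80x4-ifl_l47%2WvV72KAb1.wmd.@;;Bp7isgKtu1j5%  ']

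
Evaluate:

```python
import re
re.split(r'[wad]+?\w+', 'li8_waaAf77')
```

This matches one or more of one of [wad] (lazy); then one or more of a word character.
`split` removes every match and returns the 2 fragments in between.

['li8_', '']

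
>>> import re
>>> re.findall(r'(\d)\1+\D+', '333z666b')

A backreference is literal: `\1` must see the identical characters the first group matched.
Matches: at [0:4] match '333z', group 1 = '3'; at [4:8] match '666b', group 1 = '6'.
With a single group, `findall` returns only what that group captured — 2 items.

['3', '6']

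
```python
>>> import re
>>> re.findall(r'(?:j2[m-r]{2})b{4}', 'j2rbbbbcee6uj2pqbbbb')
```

['j2pqbbbb']

Pattern: the literal 'j2', then exactly 2 of a character in [m-r] (non-capturing group); then exactly 4 of a literal 'b'.
With no groups in the pattern, `findall` gives back each whole match — 1 here.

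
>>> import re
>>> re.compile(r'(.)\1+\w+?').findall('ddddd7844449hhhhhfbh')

The backreference `\1` re-matches whatever the first group consumed, character for character.
One capturing group, so `findall` returns just the captured substring from each match — 3 in all.

['d', '4', 'h']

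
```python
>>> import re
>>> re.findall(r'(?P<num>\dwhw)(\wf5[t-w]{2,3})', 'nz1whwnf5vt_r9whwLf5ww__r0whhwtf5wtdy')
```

The pattern matches a digit, then the literal 'whw' (captured as 'num'); then a word character, then the literal 'f5', then 2 to 3 of a character in [t-w] (captured).
Scanning left to right: at [2:11] match '1whwnf5vt', groups = ('1whw', 'nf5vt'); at [13:22] match '9whwLf5ww', groups = ('9whw', 'Lf5ww').
Multiple groups make `findall` return tuples — one 2-tuple for each match.

[('1whw', 'nf5vt'), ('9whw', 'Lf5ww')]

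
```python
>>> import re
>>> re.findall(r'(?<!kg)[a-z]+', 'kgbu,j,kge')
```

A negative assertion filters positions out without eating any characters.
Matches: at [0:4] → 'kgbu'; at [5:6] → 'j'; at [7:10] → 'kge'.
No capturing groups, so `findall` returns the 3 full match strings.

['kgbu', 'j', 'kge']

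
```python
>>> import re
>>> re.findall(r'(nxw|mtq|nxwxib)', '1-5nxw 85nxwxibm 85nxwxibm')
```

Alternation isn't longest-match — the leftmost alternative that fits at this position is chosen.
Matches: at [3:6] match 'nxw', group 1 = 'nxw'; at [9:12] match 'nxw', group 1 = 'nxw'; at [19:22] match 'nxw', group 1 = 'nxw'.
One capturing group, so `findall` returns just the captured substring from each match — 3 in all.

['nxw', 'nxw', 'nxw']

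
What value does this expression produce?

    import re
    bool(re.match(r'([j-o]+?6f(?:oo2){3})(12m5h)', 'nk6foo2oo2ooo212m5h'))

Pattern: one or more of a character in [j-o] (lazy), then the literal '6f', then the literal 'oo2' repeated 3 times (captured); then the literal '12', then the literal 'm5h' (captured).
`re.match` only tries the pattern at the start of the string.
Here the pattern fails at index 0, so the call returns None, and `bool(None)` is False.

False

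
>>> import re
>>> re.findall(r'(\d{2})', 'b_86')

['86']

The pattern matches exactly 2 of a digit (captured).
With a single group, `findall` returns only what that group captured — 1 item.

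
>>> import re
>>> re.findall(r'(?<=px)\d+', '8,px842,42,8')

The lookaround is zero-width — it requires the adjacent text to match without consuming it, so the asserted text isn't part of the match.
Scanning left to right: at [4:7] → '842'.
With no groups in the pattern, `findall` gives back each whole match — 1 here.

['842']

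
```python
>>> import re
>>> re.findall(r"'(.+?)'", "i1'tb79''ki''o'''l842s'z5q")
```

['tb79', 'ki', 'o', "'l842s"]

Because there's exactly one group, `findall` drops the full match and keeps group 1 from each hit.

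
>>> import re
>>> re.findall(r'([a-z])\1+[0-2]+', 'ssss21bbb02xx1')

After group 1 captures some text, `\1` only succeeds where that same text appears again.
Scanning left to right: at [0:6] match 'ssss21', group 1 = 's'; at [6:11] match 'bbb02', group 1 = 'b'; at [11:14] match 'xx1', group 1 = 'x'.
With a single group, `findall` returns only what that group captured — 3 items.

['s', 'b', 'x']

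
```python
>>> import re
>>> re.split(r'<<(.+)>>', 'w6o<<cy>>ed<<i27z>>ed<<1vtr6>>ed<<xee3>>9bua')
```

`re.split` interleaves the captured-group text with the surrounding fragments.

['w6o', 'cy>>ed<<i27z>>ed<<1vtr6>>ed<<xee3', '9bua']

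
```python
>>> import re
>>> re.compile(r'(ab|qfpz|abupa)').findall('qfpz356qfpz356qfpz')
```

['qfpz', 'qfpz', 'qfpz']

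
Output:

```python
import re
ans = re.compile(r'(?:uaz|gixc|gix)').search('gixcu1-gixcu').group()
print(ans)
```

gixc

Alternation tries branches left to right and keeps the first one that lets the overall match succeed at that position.
`search` walks the string left to right and returns the first match it finds.
The match spans [0:4] → 'gixc'.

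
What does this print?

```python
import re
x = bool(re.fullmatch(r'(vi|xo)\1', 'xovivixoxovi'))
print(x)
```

`re.fullmatch` is like wrapping the pattern in `^…$` (in single-line mode).
Here the string isn't matched end-to-end, so the call returns None, and `bool(None)` is False.

False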